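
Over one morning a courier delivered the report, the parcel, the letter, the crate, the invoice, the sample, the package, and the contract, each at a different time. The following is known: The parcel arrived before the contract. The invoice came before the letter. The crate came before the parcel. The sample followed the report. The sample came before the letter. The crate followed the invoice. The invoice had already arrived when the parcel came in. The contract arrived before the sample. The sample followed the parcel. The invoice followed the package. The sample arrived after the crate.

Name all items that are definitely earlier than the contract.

the crate, the invoice, the package, the parcel

Directly stated before the contract: the parcel.
The crate reaches the contract via the crate → the parcel → the contract.
The invoice reaches the contract via the invoice → the parcel → the contract.
The package reaches the contract via the package → the invoice → the parcel → the contract.
No chain forces the letter (or any of the others) ahead of the contract.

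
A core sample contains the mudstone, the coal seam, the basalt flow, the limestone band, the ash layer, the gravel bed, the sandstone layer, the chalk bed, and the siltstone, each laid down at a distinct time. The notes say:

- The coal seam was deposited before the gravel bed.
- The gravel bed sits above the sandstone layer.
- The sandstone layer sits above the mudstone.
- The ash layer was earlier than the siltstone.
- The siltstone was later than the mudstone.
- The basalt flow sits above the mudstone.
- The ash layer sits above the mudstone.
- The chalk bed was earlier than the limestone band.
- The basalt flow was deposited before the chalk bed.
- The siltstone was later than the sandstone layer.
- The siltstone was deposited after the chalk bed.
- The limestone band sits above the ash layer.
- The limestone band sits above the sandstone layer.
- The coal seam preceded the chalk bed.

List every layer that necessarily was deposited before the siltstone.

the ash layer, the basalt flow, the chalk bed, the coal seam, the mudstone, the sandstone layer

Directly stated before the siltstone: the ash layer, the chalk bed, the mudstone, and the sandstone layer.
The basalt flow reaches the siltstone via the basalt flow → the chalk bed → the siltstone.
The coal seam reaches the siltstone via the coal seam → the chalk bed → the siltstone.
No chain forces the limestone band (or any of the others) ahead of the siltstone.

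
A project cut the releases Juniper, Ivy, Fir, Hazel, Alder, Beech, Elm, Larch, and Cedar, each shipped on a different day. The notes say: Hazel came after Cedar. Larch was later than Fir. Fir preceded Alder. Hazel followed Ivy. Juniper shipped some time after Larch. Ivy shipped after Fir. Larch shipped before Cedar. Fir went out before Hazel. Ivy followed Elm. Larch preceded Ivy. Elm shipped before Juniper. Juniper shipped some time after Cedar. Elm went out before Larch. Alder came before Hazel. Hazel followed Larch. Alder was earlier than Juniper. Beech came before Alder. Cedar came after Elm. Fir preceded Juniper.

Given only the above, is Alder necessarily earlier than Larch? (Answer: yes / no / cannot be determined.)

No chain of stated constraints runs from Alder to Larch, and none runs from Larch to Alder either.
So the relative order of Alder and Larch is not fixed by the given facts.

cannot be determined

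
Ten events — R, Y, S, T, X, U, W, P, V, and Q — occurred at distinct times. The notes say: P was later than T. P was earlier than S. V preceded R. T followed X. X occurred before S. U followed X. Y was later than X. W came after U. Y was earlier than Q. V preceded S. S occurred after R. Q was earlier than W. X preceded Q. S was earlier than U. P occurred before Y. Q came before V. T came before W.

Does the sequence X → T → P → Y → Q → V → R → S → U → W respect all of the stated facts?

Check each stated constraint against the proposed order — e.g. X is ahead of U; T is ahead of W. Every pair is in the required order; nothing is violated.

yes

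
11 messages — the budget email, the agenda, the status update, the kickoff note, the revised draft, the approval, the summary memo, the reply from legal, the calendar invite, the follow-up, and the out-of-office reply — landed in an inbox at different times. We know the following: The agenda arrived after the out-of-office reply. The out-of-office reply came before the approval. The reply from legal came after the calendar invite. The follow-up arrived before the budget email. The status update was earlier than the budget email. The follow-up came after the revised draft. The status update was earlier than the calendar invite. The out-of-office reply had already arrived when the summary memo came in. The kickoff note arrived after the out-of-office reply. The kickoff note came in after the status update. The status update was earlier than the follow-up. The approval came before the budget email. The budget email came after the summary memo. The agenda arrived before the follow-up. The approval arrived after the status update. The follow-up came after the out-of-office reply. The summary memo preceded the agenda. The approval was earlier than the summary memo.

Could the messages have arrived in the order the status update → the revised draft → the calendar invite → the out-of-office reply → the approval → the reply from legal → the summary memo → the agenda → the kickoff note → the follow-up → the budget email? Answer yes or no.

yes

Check each stated constraint against the proposed order — e.g. the status update is ahead of the follow-up; the status update is ahead of the budget email. Every pair is in the required order; nothing is violated.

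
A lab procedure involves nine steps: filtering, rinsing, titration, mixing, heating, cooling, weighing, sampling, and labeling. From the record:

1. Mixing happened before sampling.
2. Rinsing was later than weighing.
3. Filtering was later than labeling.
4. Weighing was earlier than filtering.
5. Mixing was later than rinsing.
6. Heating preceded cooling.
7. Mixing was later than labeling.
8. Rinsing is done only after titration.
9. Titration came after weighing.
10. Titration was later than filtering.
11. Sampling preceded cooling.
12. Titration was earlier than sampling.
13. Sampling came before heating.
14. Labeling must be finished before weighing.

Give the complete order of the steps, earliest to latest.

labeling, weighing, filtering, titration, rinsing, mixing, sampling, heating, cooling

The constraints fix every adjacent pair, so only one ordering works:
labeling → weighing → filtering → titration → rinsing → mixing → sampling → heating → cooling.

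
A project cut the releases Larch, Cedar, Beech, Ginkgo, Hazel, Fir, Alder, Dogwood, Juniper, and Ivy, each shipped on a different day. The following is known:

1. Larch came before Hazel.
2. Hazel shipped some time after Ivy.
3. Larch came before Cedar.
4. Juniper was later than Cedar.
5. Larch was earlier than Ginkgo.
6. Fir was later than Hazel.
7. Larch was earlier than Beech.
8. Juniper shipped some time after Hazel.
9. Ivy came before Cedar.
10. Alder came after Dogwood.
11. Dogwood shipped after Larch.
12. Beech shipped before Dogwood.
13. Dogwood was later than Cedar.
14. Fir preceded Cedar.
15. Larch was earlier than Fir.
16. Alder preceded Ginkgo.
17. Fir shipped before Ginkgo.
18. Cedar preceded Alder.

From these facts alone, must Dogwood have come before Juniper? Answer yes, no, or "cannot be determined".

cannot be determined

No chain of stated constraints runs from Dogwood to Juniper, and none runs from Juniper to Dogwood either.
So the relative order of Dogwood and Juniper is not fixed by the given facts.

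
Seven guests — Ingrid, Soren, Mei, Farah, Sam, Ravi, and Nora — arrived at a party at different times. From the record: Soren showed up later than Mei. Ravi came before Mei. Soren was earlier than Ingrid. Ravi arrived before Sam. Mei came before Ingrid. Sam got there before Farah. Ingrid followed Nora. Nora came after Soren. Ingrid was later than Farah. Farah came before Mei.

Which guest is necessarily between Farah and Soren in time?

Mei

Tracing the constraints gives Farah → Mei → Soren, so Mei sits after Farah and before Soren.
No other guest is forced both after Farah and before Soren.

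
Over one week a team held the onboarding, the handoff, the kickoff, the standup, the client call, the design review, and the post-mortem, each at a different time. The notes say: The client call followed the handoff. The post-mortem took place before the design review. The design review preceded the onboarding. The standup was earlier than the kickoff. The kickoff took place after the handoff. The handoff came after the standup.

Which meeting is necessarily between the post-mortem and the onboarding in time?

Tracing the constraints gives the post-mortem → the design review → the onboarding, so the design review sits after the post-mortem and before the onboarding.
No other meeting is forced both after the post-mortem and before the onboarding.

the design review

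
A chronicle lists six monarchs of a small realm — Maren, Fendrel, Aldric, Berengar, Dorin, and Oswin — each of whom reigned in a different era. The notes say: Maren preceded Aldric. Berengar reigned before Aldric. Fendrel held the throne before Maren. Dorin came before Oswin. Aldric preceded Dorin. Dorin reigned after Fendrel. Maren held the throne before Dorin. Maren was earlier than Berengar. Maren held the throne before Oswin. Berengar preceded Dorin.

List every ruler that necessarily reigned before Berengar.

Directly stated before Berengar: Maren.
Fendrel reaches Berengar via Fendrel → Maren → Berengar.
No chain forces Dorin (or any of the others) ahead of Berengar.

Fendrel, Maren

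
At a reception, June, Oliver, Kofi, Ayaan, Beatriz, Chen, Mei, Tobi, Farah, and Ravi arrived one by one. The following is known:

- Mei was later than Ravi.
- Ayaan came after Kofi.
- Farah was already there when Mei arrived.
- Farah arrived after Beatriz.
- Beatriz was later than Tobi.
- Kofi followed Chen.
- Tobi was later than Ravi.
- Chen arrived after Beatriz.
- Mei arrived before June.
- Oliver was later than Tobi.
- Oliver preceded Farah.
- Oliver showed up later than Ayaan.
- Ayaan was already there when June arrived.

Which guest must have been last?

June

Every other guest has a chain of constraints placing them before June, so June is last.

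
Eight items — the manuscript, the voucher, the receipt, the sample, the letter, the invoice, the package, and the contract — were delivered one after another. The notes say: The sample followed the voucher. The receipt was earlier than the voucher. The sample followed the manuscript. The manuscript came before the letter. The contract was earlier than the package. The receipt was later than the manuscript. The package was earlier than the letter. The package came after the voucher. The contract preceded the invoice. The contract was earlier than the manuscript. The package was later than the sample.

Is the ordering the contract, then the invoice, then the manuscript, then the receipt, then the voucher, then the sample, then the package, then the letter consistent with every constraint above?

Check each stated constraint against the proposed order — e.g. the manuscript is ahead of the letter; the contract is ahead of the package. Every pair is in the required order; nothing is violated.

yes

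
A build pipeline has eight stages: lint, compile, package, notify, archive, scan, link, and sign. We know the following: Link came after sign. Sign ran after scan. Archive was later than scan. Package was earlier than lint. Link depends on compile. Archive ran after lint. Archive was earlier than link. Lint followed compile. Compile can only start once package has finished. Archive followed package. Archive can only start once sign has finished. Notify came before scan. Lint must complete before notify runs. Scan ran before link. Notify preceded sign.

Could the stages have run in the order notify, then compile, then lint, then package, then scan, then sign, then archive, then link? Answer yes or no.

no

The constraints require lint before notify, but in the proposed sequence notify appears ahead of lint. That one violation is enough.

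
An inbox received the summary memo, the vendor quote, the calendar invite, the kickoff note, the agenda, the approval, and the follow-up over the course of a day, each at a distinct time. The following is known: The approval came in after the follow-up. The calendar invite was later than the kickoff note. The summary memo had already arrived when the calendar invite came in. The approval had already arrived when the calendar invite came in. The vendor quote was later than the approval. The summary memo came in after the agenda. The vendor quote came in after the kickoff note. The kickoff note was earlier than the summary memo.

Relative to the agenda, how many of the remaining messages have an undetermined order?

Forced after the agenda: the calendar invite and the summary memo.
That leaves the approval, the follow-up, the kickoff note, and the vendor quote with no forced order relative to the agenda — 4.

4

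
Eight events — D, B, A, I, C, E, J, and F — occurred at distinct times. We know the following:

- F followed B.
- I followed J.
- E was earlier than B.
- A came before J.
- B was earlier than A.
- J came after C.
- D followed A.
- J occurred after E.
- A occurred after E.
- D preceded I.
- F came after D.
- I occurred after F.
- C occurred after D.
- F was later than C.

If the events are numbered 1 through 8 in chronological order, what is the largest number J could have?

J must come before I — 1 event forced after it.
Everything else can be placed before J in some valid order, so J can sit as late as position 8 − 1 = 7.

7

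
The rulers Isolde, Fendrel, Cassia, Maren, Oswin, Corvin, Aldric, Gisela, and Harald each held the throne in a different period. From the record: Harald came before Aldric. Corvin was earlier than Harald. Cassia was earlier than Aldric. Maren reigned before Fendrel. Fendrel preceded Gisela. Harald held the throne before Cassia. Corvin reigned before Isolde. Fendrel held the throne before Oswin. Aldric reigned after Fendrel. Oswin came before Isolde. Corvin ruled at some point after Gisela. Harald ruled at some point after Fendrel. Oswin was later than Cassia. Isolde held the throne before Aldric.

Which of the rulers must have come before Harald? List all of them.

Corvin, Fendrel, Gisela, Maren

Directly stated before Harald: Corvin and Fendrel.
Gisela reaches Harald via Gisela → Corvin → Harald.
Maren reaches Harald via Maren → Fendrel → Harald.
No chain forces Oswin (or any of the others) ahead of Harald.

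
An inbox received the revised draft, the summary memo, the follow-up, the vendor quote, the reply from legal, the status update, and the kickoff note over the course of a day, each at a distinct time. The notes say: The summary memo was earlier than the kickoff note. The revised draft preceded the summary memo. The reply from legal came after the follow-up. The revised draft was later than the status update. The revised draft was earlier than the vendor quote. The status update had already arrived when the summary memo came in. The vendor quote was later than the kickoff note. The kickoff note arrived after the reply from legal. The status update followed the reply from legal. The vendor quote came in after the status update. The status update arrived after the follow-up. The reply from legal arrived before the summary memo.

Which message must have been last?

the vendor quote

Every other message has a chain of constraints placing it before the vendor quote, so the vendor quote is last.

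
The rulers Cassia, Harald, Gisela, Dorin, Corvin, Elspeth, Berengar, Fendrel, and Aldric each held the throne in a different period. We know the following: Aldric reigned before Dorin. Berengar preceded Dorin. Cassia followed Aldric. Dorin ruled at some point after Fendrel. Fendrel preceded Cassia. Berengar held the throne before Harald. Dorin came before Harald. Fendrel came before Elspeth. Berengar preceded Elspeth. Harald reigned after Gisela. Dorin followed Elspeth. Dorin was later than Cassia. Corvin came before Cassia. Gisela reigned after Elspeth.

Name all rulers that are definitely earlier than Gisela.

Berengar, Elspeth, Fendrel

Directly stated before Gisela: Elspeth.
Berengar reaches Gisela via Berengar → Elspeth → Gisela.
Fendrel reaches Gisela via Fendrel → Elspeth → Gisela.
No chain forces Harald (or any of the others) ahead of Gisela.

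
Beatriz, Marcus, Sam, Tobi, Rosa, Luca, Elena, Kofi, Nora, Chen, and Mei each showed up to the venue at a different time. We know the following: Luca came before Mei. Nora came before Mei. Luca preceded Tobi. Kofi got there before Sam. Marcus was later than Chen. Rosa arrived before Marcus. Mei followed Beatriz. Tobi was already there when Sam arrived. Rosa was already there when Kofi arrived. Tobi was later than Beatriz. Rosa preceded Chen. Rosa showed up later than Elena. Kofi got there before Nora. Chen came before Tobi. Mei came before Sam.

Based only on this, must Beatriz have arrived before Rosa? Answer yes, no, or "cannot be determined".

cannot be determined

No chain of stated constraints runs from Beatriz to Rosa, and none runs from Rosa to Beatriz either.
So the relative order of Beatriz and Rosa is not fixed by the given facts.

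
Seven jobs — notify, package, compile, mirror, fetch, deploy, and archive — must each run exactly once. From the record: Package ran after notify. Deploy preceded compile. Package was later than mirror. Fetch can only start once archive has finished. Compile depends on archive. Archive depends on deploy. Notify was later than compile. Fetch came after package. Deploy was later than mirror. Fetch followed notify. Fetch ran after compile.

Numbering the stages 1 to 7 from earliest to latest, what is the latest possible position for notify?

5

Notify must come before fetch and package — 2 stages forced after it.
Everything else can be placed before notify in some valid order, so notify can sit as late as position 7 − 2 = 5.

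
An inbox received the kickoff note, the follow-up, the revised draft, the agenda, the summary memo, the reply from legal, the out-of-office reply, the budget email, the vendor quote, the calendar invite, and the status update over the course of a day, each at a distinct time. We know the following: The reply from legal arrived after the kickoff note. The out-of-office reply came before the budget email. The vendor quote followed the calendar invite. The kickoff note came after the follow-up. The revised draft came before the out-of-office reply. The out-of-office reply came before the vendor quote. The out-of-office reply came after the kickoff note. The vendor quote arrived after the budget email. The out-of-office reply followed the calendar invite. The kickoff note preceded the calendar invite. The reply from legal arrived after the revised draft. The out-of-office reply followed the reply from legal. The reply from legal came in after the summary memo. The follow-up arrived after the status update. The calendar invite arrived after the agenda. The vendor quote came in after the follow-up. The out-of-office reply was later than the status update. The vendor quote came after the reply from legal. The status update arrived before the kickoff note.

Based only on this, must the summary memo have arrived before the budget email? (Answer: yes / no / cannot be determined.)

Chain the constraints: the summary memo → the reply from legal → the out-of-office reply → the budget email. Each link is directly stated, so the summary memo comes before the budget email.

yes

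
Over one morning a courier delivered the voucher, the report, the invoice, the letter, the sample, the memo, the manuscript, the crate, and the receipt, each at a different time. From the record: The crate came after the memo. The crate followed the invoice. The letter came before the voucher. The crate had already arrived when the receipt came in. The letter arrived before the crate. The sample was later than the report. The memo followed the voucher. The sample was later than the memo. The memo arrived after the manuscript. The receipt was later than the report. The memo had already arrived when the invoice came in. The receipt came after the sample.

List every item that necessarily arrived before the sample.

Directly stated before the sample: the memo and the report.
The letter reaches the sample via the letter → the voucher → the memo → the sample.
The manuscript reaches the sample via the manuscript → the memo → the sample.
The voucher reaches the sample via the voucher → the memo → the sample.
No chain forces the invoice (or any of the others) ahead of the sample.

the letter, the manuscript, the memo, the report, the voucher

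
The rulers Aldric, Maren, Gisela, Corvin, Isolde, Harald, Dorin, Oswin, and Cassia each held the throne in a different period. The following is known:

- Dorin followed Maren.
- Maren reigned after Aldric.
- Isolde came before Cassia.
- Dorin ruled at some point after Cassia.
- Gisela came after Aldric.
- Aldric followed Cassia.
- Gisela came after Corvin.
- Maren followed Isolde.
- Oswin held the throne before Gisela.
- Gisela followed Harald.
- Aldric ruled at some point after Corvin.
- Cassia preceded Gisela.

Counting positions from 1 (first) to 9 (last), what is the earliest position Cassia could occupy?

2

Isolde must come before Cassia — 1 forced predecessor.
Nothing else is forced ahead of Cassia, so their earliest slot is position 1 + 1 = 2.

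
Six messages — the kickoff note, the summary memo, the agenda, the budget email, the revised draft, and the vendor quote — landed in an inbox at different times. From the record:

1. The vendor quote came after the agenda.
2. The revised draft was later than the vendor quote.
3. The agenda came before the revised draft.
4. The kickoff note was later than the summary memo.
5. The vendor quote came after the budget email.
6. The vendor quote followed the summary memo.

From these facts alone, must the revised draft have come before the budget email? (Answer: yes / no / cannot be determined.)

Tracing the constraints gives the budget email → the vendor quote → the revised draft, so the budget email must come before the revised draft.
That means the revised draft cannot be before the budget email.

no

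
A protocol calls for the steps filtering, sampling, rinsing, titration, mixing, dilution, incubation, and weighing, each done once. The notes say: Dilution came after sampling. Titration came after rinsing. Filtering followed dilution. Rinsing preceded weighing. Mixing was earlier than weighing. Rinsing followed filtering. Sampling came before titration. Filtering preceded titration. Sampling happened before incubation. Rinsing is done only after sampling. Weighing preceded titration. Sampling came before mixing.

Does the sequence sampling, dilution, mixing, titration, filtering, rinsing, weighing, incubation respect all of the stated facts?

The constraints require weighing before titration, but in the proposed sequence titration appears ahead of weighing. That one violation is enough.

no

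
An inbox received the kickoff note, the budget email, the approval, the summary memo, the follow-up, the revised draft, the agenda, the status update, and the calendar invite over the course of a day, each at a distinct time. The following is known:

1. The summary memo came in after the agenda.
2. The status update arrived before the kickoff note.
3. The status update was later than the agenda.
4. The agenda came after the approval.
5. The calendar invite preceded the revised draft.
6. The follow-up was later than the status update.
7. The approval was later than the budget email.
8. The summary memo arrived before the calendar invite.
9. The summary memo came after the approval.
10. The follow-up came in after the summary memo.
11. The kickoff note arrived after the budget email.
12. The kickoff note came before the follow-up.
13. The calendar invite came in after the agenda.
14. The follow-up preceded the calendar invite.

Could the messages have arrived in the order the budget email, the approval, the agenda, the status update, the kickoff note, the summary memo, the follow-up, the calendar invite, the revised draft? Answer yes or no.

Check each stated constraint against the proposed order — e.g. the budget email is ahead of the kickoff note; the agenda is ahead of the calendar invite. Every pair is in the required order; nothing is violated.

yes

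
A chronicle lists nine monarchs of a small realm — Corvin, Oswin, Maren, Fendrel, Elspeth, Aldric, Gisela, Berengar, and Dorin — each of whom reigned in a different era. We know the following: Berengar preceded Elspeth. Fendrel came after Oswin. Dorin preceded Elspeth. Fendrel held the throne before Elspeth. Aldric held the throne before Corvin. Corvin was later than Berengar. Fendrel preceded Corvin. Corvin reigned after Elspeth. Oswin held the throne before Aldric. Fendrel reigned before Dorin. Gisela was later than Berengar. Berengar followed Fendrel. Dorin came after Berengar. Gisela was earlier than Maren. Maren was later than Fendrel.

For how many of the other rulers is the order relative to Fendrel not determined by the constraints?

Forced before Fendrel: Oswin; forced after Fendrel: Berengar, Corvin, Dorin, Elspeth, Gisela, and Maren.
That leaves Aldric with no forced order relative to Fendrel — 1.

1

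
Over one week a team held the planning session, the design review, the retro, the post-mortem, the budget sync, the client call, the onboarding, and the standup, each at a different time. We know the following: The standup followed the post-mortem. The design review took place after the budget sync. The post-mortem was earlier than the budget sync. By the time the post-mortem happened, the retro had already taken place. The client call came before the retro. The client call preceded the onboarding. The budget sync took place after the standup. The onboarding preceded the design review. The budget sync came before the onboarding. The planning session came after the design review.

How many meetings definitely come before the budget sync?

Directly stated before the budget sync: the post-mortem and the standup.
The client call reaches the budget sync via the client call → the retro → the post-mortem → the budget sync.
The retro reaches the budget sync via the retro → the post-mortem → the budget sync.
No chain forces the design review (or any of the others) ahead of the budget sync.
That's the client call, the post-mortem, the retro, and the standup — 4 in all.

4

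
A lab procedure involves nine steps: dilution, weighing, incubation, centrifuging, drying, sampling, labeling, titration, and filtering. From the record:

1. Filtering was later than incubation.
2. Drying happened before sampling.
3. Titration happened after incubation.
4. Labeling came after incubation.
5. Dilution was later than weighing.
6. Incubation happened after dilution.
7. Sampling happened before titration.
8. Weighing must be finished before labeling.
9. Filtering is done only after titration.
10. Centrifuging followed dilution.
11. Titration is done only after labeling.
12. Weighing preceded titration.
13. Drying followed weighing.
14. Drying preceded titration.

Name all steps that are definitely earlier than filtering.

dilution, drying, incubation, labeling, sampling, titration, weighing

Directly stated before filtering: incubation and titration.
Dilution reaches filtering via dilution → incubation → filtering.
Drying reaches filtering via drying → titration → filtering.
Labeling reaches filtering via labeling → titration → filtering.
Likewise sampling and weighing each reach filtering by chaining the stated constraints.
No chain forces centrifuging ahead of filtering.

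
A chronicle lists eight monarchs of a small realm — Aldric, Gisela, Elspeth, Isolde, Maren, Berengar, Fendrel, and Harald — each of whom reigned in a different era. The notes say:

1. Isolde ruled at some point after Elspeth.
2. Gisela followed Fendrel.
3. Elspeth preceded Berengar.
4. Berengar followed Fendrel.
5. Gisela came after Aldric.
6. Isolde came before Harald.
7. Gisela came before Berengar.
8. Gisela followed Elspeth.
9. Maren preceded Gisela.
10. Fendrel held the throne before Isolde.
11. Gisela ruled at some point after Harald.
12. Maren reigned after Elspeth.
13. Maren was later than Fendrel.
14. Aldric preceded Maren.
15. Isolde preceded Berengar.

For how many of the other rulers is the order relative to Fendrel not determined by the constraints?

2

Forced after Fendrel: Berengar, Gisela, Harald, Isolde, and Maren.
That leaves Aldric and Elspeth with no forced order relative to Fendrel — 2.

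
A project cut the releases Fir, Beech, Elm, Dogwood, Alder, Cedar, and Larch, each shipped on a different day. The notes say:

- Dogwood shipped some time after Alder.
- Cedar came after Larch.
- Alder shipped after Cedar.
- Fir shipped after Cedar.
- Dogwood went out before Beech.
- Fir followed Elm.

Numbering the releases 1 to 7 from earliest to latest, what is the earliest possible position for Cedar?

Larch must come before Cedar — 1 forced predecessor.
Nothing else is forced ahead of Cedar, so its earliest slot is position 1 + 1 = 2.

2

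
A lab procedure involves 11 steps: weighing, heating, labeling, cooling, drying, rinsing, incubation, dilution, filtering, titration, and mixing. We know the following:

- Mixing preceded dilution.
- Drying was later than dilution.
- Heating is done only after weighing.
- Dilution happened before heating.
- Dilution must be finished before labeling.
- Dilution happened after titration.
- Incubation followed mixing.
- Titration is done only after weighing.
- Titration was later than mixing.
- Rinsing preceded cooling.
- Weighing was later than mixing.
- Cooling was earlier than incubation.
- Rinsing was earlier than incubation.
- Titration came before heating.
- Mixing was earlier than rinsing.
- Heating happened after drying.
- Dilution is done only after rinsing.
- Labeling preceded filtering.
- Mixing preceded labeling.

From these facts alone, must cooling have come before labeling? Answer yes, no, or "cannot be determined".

cannot be determined

No chain of stated constraints runs from cooling to labeling, and none runs from labeling to cooling either.
So the relative order of cooling and labeling is not fixed by the given facts.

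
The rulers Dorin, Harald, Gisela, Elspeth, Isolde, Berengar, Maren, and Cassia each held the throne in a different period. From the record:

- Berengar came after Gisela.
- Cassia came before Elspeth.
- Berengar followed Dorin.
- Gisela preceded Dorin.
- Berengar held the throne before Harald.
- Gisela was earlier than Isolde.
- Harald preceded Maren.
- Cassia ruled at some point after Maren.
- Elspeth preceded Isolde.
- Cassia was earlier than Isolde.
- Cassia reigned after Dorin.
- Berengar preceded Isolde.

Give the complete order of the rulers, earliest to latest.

Gisela, Dorin, Berengar, Harald, Maren, Cassia, Elspeth, Isolde

The constraints fix every adjacent pair, so only one ordering works:
Gisela → Dorin → Berengar → Harald → Maren → Cassia → Elspeth → Isolde.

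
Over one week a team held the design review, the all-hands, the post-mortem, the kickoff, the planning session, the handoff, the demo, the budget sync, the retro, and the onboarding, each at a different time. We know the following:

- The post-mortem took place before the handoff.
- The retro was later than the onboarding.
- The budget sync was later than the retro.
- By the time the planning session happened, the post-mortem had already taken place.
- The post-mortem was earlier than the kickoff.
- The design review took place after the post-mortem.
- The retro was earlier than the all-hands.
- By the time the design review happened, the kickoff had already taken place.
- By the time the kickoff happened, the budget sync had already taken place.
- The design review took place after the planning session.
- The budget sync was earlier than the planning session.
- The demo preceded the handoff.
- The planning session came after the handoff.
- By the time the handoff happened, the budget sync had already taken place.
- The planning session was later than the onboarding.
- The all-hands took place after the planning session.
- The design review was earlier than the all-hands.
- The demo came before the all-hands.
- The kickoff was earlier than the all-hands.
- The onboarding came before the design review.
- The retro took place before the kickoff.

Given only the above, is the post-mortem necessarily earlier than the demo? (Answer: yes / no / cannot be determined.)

No chain of stated constraints runs from the post-mortem to the demo, and none runs from the demo to the post-mortem either.
So the relative order of the post-mortem and the demo is not fixed by the given facts.

cannot be determined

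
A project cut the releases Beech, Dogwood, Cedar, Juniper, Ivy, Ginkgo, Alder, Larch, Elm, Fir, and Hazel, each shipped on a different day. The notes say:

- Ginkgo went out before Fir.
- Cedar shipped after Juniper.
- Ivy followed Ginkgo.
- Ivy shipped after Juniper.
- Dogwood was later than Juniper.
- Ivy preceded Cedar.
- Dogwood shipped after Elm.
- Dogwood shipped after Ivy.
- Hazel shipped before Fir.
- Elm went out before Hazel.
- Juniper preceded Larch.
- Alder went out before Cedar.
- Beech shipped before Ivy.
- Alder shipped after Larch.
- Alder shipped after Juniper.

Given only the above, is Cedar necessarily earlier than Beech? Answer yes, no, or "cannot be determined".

no

Tracing the constraints gives Beech → Ivy → Cedar, so Beech must come before Cedar.
That means Cedar cannot be before Beech.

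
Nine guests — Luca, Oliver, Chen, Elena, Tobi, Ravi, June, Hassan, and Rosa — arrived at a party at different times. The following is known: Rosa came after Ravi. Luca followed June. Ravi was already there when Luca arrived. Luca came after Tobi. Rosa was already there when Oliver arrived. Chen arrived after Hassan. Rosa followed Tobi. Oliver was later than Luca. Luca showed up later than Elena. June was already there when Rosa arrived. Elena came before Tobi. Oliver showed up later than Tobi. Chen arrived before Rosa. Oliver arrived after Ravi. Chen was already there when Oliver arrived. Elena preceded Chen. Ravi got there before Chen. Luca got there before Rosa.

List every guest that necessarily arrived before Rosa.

Directly stated before Rosa: Chen, June, Luca, Ravi, and Tobi.
Elena reaches Rosa via Elena → Tobi → Rosa.
Hassan reaches Rosa via Hassan → Chen → Rosa.

Chen, Elena, Hassan, June, Luca, Ravi, Tobi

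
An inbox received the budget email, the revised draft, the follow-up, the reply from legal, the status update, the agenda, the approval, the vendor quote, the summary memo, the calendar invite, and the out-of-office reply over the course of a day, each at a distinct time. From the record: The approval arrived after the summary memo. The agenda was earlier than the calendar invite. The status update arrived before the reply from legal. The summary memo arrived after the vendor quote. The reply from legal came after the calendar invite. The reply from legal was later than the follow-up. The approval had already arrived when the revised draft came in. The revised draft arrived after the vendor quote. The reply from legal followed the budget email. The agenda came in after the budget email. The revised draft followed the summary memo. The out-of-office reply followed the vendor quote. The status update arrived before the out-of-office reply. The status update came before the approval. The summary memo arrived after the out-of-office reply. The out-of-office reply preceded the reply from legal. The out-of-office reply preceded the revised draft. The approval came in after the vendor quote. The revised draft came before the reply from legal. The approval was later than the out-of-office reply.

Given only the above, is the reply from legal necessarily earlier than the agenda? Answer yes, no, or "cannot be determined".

no

Tracing the constraints gives the agenda → the calendar invite → the reply from legal, so the agenda must come before the reply from legal.
That means the reply from legal cannot be before the agenda.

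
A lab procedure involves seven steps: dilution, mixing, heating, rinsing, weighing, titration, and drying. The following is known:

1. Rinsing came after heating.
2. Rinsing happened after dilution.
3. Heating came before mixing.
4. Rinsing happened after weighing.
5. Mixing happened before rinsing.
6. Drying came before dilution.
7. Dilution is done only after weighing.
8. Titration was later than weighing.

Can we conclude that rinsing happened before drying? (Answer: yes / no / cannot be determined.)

no

Tracing the constraints gives drying → dilution → rinsing, so drying must come before rinsing.
That means rinsing cannot be before drying.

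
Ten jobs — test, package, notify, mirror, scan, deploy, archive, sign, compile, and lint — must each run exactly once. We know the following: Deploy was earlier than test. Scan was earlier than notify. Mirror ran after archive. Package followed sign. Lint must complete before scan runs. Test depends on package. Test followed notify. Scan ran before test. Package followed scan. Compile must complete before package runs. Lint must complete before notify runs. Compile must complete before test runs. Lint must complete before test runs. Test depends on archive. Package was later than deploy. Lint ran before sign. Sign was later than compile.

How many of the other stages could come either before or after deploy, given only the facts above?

7

Forced after deploy: package and test.
That leaves archive, compile, lint, mirror, notify, scan, and sign with no forced order relative to deploy — 7.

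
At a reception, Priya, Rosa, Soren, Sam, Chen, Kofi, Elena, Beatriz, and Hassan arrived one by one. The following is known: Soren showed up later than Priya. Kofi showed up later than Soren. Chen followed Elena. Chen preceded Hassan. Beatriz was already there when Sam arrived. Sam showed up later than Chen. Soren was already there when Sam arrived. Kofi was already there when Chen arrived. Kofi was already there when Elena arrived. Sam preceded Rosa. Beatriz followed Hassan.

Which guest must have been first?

Priya

Priya has a chain of constraints placing them before every other guest, so Priya must be first.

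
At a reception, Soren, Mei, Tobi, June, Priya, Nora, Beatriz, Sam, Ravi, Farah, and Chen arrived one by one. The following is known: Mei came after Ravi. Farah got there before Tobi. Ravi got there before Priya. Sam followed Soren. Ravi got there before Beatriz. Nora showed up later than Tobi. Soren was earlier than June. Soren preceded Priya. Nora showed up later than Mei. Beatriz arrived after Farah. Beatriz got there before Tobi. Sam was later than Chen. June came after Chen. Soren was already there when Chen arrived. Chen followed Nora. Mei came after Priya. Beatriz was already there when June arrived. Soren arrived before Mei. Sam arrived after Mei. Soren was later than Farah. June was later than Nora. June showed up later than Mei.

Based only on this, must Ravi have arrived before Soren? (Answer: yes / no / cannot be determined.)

No chain of stated constraints runs from Ravi to Soren, and none runs from Soren to Ravi either.
So the relative order of Ravi and Soren is not fixed by the given facts.

cannot be determined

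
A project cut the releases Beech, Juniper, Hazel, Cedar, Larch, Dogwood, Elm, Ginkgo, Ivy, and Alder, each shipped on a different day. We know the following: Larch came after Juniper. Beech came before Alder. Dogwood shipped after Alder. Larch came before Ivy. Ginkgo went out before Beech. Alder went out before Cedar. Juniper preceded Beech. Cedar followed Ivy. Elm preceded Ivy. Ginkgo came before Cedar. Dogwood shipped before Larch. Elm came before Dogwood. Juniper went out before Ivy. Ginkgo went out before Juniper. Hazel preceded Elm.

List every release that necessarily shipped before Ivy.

Alder, Beech, Dogwood, Elm, Ginkgo, Hazel, Juniper, Larch

Directly stated before Ivy: Elm, Juniper, and Larch.
Alder reaches Ivy via Alder → Dogwood → Larch → Ivy.
Beech reaches Ivy via Beech → Alder → Dogwood → Larch → Ivy.
Dogwood reaches Ivy via Dogwood → Larch → Ivy.
Likewise Ginkgo and Hazel each reach Ivy by chaining the stated constraints.
No chain forces Cedar ahead of Ivy.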